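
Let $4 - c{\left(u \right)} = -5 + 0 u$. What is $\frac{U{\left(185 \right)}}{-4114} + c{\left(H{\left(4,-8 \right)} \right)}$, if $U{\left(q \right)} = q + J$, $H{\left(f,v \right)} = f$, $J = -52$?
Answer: $\frac{36893}{4114} \approx 8.9677$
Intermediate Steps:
$U{\left(q \right)} = -52 + q$ ($U{\left(q \right)} = q - 52 = -52 + q$)
$c{\left(u \right)} = 9$ ($c{\left(u \right)} = 4 - \left(-5 + 0 u\right) = 4 - \left(-5 + 0\right) = 4 - -5 = 4 + 5 = 9$)
$\frac{U{\left(185 \right)}}{-4114} + c{\left(H{\left(4,-8 \right)} \right)} = \frac{-52 + 185}{-4114} + 9 = 133 \left(- \frac{1}{4114}\right) + 9 = - \frac{133}{4114} + 9 = \frac{36893}{4114}$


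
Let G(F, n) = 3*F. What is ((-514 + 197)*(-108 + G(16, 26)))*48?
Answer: 912960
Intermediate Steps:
((-514 + 197)*(-108 + G(16, 26)))*48 = ((-514 + 197)*(-108 + 3*16))*48 = -317*(-108 + 48)*48 = -317*(-60)*48 = 19020*48 = 912960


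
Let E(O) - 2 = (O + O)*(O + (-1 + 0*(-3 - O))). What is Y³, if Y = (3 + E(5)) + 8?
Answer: 148877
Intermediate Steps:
E(O) = 2 + 2*O*(-1 + O) (E(O) = 2 + (O + O)*(O + (-1 + 0*(-3 - O))) = 2 + (2*O)*(O + (-1 + 0)) = 2 + (2*O)*(O - 1) = 2 + (2*O)*(-1 + O) = 2 + 2*O*(-1 + O))
Y = 53 (Y = (3 + (2 - 2*5 + 2*5²)) + 8 = (3 + (2 - 10 + 2*25)) + 8 = (3 + (2 - 10 + 50)) + 8 = (3 + 42) + 8 = 45 + 8 = 53)
Y³ = 53³ = 148877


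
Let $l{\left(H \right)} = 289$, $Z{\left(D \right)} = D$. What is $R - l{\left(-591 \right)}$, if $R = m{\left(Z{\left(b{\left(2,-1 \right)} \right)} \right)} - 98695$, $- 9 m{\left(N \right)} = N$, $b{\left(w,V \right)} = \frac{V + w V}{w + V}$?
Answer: $- \frac{296951}{3} \approx -98984.0$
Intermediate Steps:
$b{\left(w,V \right)} = \frac{V + V w}{V + w}$
$m{\left(N \right)} = - \frac{N}{9}$
$R = - \frac{296084}{3}$ ($R = - \frac{\left(-1\right) \frac{1}{-1 + 2} \left(1 + 2\right)}{9} - 98695 = - \frac{\left(-1\right) 1^{-1} \cdot 3}{9} - 98695 = - \frac{\left(-1\right) 1 \cdot 3}{9} - 98695 = \left(- \frac{1}{9}\right) \left(-3\right) - 98695 = \frac{1}{3} - 98695 = - \frac{296084}{3} \approx -98695.0$)
$R - l{\left(-591 \right)} = - \frac{296084}{3} - 289 = - \frac{296951}{3}$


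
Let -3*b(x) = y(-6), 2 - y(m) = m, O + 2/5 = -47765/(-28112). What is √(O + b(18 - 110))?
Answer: I*√15198322335/105420 ≈ 1.1694*I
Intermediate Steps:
O = 182601/140560 (O = -⅖ - 47765/(-28112) = -⅖ - 47765*(-1/28112) = -⅖ + 47765/28112 = 182601/140560 ≈ 1.2991)
y(m) = 2 - m
b(x) = -8/3 (b(x) = -(2 - 1*(-6))/3 = -(2 + 6)/3 = -⅓*8 = -8/3)
√(O + b(18 - 110)) = √(182601/140560 - 8/3) = √(-576677/421680) = I*√15198322335/105420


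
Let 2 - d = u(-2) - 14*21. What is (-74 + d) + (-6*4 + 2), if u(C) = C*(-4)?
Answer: 192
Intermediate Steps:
u(C) = -4*C
d = 288 (d = 2 - (-4*(-2) - 14*21) = 2 - (8 - 294) = 2 - 1*(-286) = 2 + 286 = 288)
(-74 + d) + (-6*4 + 2) = (-74 + 288) + (-6*4 + 2) = 214 + (-24 + 2) = 214 - 22 = 192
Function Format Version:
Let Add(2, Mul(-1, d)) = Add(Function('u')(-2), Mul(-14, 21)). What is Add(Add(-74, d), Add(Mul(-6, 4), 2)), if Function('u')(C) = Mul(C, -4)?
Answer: 192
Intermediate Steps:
Function('u')(C) = Mul(-4, C)
d = 288 (d = Add(2, Mul(-1, Add(Mul(-4, -2), Mul(-14, 21)))) = Add(2, Mul(-1, Add(8, -294))) = Add(2, Mul(-1, -286)) = Add(2, 286) = 288)
Add(Add(-74, d), Add(Mul(-6, 4), 2)) = Add(Add(-74, 288), Add(Mul(-6, 4), 2)) = Add(214, Add(-24, 2)) = Add(214, -22) = 192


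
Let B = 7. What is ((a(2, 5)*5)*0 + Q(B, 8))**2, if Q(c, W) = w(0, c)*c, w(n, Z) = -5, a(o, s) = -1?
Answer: 1225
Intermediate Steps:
Q(c, W) = -5*c
((a(2, 5)*5)*0 + Q(B, 8))**2 = (-1*5*0 - 5*7)**2 = (-5*0 - 35)**2 = (0 - 35)**2 = (-35)**2 = 1225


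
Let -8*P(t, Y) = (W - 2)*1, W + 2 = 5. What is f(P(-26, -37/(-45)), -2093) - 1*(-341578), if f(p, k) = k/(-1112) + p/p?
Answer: 379837941/1112 ≈ 3.4158e+5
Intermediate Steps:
W = 3 (W = -2 + 5 = 3)
P(t, Y) = -⅛ (P(t, Y) = -(3 - 2)/8 = -1/8 = -⅛*1 = -⅛)
f(p, k) = 1 - k/1112 (f(p, k) = k*(-1/1112) + 1 = -k/1112 + 1 = 1 - k/1112)
f(P(-26, -37/(-45)), -2093) - 1*(-341578) = (1 - 1/1112*(-2093)) - 1*(-341578) = (1 + 2093/1112) + 341578 = 3205/1112 + 341578 = 379837941/1112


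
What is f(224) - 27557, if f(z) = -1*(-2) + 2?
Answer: -27553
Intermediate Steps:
f(z) = 4 (f(z) = 2 + 2 = 4)
f(224) - 27557 = 4 - 27557 = -27553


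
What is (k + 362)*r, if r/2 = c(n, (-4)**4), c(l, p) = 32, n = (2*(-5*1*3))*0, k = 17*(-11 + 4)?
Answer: 15552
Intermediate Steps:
k = -119 (k = 17*(-7) = -119)
n = 0 (n = (2*(-5*3))*0 = (2*(-15))*0 = -30*0 = 0)
r = 64 (r = 2*32 = 64)
(k + 362)*r = (-119 + 362)*64 = 243*64 = 15552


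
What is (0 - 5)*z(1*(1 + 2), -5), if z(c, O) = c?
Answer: -15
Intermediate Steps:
(0 - 5)*z(1*(1 + 2), -5) = (0 - 5)*(1*(1 + 2)) = -5*3 = -15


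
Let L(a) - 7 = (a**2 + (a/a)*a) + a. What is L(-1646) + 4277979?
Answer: 6984010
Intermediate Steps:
L(a) = 7 + a**2 + 2*a (L(a) = 7 + ((a**2 + (a/a)*a) + a) = 7 + ((a**2 + 1*a) + a) = 7 + ((a**2 + a) + a) = 7 + ((a + a**2) + a) = 7 + (a**2 + 2*a) = 7 + a**2 + 2*a)
L(-1646) + 4277979 = (7 + (-1646)**2 + 2*(-1646)) + 4277979 = (7 + 2709316 - 3292) + 4277979 = 2706031 + 4277979 = 6984010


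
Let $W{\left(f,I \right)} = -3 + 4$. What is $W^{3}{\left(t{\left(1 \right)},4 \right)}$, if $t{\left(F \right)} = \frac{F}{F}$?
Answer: $1$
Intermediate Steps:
$t{\left(F \right)} = 1$
$W{\left(f,I \right)} = 1$
$W^{3}{\left(t{\left(1 \right)},4 \right)} = 1^{3} = 1$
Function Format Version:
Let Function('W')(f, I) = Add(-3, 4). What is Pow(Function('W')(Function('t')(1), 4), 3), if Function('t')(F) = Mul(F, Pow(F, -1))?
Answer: 1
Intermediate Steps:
Function('t')(F) = 1
Function('W')(f, I) = 1
Pow(Function('W')(Function('t')(1), 4), 3) = Pow(1, 3) = 1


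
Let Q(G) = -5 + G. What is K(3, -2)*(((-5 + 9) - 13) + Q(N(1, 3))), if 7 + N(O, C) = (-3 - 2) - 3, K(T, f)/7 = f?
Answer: 406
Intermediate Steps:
K(T, f) = 7*f
N(O, C) = -15 (N(O, C) = -7 + ((-3 - 2) - 3) = -7 + (-5 - 3) = -7 - 8 = -15)
K(3, -2)*(((-5 + 9) - 13) + Q(N(1, 3))) = (7*(-2))*(((-5 + 9) - 13) + (-5 - 15)) = -14*((4 - 13) - 20) = -14*(-9 - 20) = -14*(-29) = 406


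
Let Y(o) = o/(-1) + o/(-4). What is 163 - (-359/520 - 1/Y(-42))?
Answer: 1787707/10920 ≈ 163.71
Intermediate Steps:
Y(o) = -5*o/4 (Y(o) = o*(-1) + o*(-1/4) = -o - o/4 = -5*o/4)
163 - (-359/520 - 1/Y(-42)) = 163 - (-359/520 - 1/((-5/4*(-42)))) = 163 - (-359*1/520 - 1/105/2) = 163 - (-359/520 - 1*2/105) = 163 - (-359/520 - 2/105) = 163 - 1*(-7747/10920) = 163 + 7747/10920 = 1787707/10920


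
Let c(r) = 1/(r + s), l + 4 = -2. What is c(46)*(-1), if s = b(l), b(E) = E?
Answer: -1/40 ≈ -0.025000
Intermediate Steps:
l = -6 (l = -4 - 2 = -6)
s = -6
c(r) = 1/(-6 + r) (c(r) = 1/(r - 6) = 1/(-6 + r))
c(46)*(-1) = -1/(-6 + 46) = -1/40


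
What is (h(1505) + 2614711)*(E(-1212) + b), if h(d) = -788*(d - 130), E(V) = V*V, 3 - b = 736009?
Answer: 1122282727918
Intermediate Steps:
b = -736006 (b = 3 - 1*736009 = 3 - 736009 = -736006)
E(V) = V**2
h(d) = 102440 - 788*d (h(d) = -788*(-130 + d) = 102440 - 788*d)
(h(1505) + 2614711)*(E(-1212) + b) = ((102440 - 788*1505) + 2614711)*((-1212)**2 - 736006) = ((102440 - 1185940) + 2614711)*(1468944 - 736006) = (-1083500 + 2614711)*732938 = 1531211*732938 = 1122282727918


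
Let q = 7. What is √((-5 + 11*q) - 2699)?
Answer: I*√2627 ≈ 51.254*I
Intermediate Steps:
√((-5 + 11*q) - 2699) = √((-5 + 11*7) - 2699) = √((-5 + 77) - 2699) = √(72 - 2699) = √(-2627) = I*√2627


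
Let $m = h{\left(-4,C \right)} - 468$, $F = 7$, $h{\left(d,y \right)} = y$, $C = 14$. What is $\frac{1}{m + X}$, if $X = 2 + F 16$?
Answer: $- \frac{1}{340} \approx -0.0029412$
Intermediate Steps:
$X = 114$ ($X = 2 + 7 \cdot 16 = 2 + 112 = 114$)
$m = -454$ ($m = 14 - 468 = -454$)
$\frac{1}{m + X} = \frac{1}{-454 + 114} = \frac{1}{-340} = - \frac{1}{340}$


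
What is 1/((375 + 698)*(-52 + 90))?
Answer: 1/40774 ≈ 2.4525e-5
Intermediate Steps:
1/((375 + 698)*(-52 + 90)) = 1/(1073*38) = (1/1073)*(1/38) = 1/40774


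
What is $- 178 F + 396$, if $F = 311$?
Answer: $-54962$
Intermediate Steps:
$- 178 F + 396 = \left(-178\right) 311 + 396 = -55358 + 396 = -54962$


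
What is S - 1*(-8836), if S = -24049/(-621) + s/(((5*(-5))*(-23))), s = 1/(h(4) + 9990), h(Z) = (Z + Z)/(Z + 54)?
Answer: 39916831135033/4497809850 ≈ 8874.7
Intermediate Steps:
h(Z) = 2*Z/(54 + Z) (h(Z) = (2*Z)/(54 + Z) = 2*Z/(54 + Z))
s = 29/289714 (s = 1/(2*4/(54 + 4) + 9990) = 1/(2*4/58 + 9990) = 1/(2*4*(1/58) + 9990) = 1/(4/29 + 9990) = 1/(289714/29) = 29/289714 ≈ 0.00010010)
S = 174183300433/4497809850 (S = -24049/(-621) + 29/(289714*(((5*(-5))*(-23)))) = -24049*(-1/621) + 29/(289714*((-25*(-23)))) = 24049/621 + (29/289714)/575 = 24049/621 + (29/289714)*(1/575) = 24049/621 + 29/166585550 = 174183300433/4497809850 ≈ 38.726)
S - 1*(-8836) = 174183300433/4497809850 - 1*(-8836) = 174183300433/4497809850 + 8836 = 39916831135033/4497809850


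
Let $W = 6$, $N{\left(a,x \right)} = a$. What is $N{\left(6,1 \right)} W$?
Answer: $36$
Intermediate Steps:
$N{\left(6,1 \right)} W = 6 \cdot 6 = 36$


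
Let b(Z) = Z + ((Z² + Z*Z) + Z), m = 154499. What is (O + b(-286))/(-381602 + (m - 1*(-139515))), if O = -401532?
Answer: 19876/7299 ≈ 2.7231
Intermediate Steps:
b(Z) = 2*Z + 2*Z² (b(Z) = Z + ((Z² + Z²) + Z) = Z + (2*Z² + Z) = Z + (Z + 2*Z²) = 2*Z + 2*Z²)
(O + b(-286))/(-381602 + (m - 1*(-139515))) = (-401532 + 2*(-286)*(1 - 286))/(-381602 + (154499 - 1*(-139515))) = (-401532 + 2*(-286)*(-285))/(-381602 + (154499 + 139515)) = (-401532 + 163020)/(-381602 + 294014) = -238512/(-87588) = -238512*(-1/87588) = 19876/7299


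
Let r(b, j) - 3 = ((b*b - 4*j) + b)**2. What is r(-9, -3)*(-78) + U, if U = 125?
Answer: -550477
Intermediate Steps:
r(b, j) = 3 + (b + b**2 - 4*j)**2 (r(b, j) = 3 + ((b*b - 4*j) + b)**2 = 3 + ((b**2 - 4*j) + b)**2 = 3 + (b + b**2 - 4*j)**2)
r(-9, -3)*(-78) + U = (3 + (-9 + (-9)**2 - 4*(-3))**2)*(-78) + 125 = (3 + (-9 + 81 + 12)**2)*(-78) + 125 = (3 + 84**2)*(-78) + 125 = (3 + 7056)*(-78) + 125 = 7059*(-78) + 125 = -550602 + 125 = -550477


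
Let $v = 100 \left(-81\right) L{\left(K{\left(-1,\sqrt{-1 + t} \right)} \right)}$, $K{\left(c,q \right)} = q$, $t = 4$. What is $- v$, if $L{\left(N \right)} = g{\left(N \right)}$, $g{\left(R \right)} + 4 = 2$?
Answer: $-16200$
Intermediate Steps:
$g{\left(R \right)} = -2$ ($g{\left(R \right)} = -4 + 2 = -2$)
$L{\left(N \right)} = -2$
$v = 16200$ ($v = 100 \left(-81\right) \left(-2\right) = \left(-8100\right) \left(-2\right) = 16200$)
$- v = \left(-1\right) 16200 = -16200$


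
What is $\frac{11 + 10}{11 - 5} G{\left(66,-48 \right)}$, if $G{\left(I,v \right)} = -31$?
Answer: $- \frac{217}{2} \approx -108.5$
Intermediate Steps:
$\frac{11 + 10}{11 - 5} G{\left(66,-48 \right)} = \frac{11 + 10}{11 - 5} \left(-31\right) = \frac{21}{6} \left(-31\right) = 21 \cdot \frac{1}{6} \left(-31\right) = \frac{7}{2} \left(-31\right) = - \frac{217}{2}$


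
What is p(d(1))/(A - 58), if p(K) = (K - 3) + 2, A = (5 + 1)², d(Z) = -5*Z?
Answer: 3/11 ≈ 0.27273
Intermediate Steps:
A = 36 (A = 6² = 36)
p(K) = -1 + K (p(K) = (-3 + K) + 2 = -1 + K)
p(d(1))/(A - 58) = (-1 - 5*1)/(36 - 58) = (-1 - 5)/(-22) = -1/22*(-6) = 3/11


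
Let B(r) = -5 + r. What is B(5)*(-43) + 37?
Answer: 37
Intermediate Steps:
B(5)*(-43) + 37 = (-5 + 5)*(-43) + 37 = 0*(-43) + 37 = 0 + 37 = 37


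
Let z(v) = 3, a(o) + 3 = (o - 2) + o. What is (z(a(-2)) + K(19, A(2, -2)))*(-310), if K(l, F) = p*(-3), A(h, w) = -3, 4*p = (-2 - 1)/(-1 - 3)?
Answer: -6045/8 ≈ -755.63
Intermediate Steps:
p = 3/16 (p = ((-2 - 1)/(-1 - 3))/4 = (-3/(-4))/4 = (-3*(-1/4))/4 = (1/4)*(3/4) = 3/16 ≈ 0.18750)
a(o) = -5 + 2*o (a(o) = -3 + ((o - 2) + o) = -3 + ((-2 + o) + o) = -3 + (-2 + 2*o) = -5 + 2*o)
K(l, F) = -9/16 (K(l, F) = (3/16)*(-3) = -9/16)
(z(a(-2)) + K(19, A(2, -2)))*(-310) = (3 - 9/16)*(-310) = (39/16)*(-310) = -6045/8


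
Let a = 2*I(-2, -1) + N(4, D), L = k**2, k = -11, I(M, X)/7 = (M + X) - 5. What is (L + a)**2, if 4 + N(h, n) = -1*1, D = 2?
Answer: 16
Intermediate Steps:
I(M, X) = -35 + 7*M + 7*X (I(M, X) = 7*((M + X) - 5) = 7*(-5 + M + X) = -35 + 7*M + 7*X)
N(h, n) = -5 (N(h, n) = -4 - 1*1 = -4 - 1 = -5)
L = 121 (L = (-11)**2 = 121)
a = -117 (a = 2*(-35 + 7*(-2) + 7*(-1)) - 5 = 2*(-35 - 14 - 7) - 5 = 2*(-56) - 5 = -112 - 5 = -117)
(L + a)**2 = (121 - 117)**2 = 4**2 = 16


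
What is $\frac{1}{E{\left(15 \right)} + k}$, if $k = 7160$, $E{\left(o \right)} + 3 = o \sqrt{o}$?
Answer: $\frac{7157}{51219274} - \frac{15 \sqrt{15}}{51219274} \approx 0.0001386$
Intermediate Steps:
$E{\left(o \right)} = -3 + o^{\frac{3}{2}}$ ($E{\left(o \right)} = -3 + o \sqrt{o} = -3 + o^{\frac{3}{2}}$)
$\frac{1}{E{\left(15 \right)} + k} = \frac{1}{\left(-3 + 15^{\frac{3}{2}}\right) + 7160} = \frac{1}{\left(-3 + 15 \sqrt{15}\right) + 7160} = \frac{1}{7157 + 15 \sqrt{15}}$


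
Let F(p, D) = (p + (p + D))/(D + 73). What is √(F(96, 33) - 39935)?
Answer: I*√448685810/106 ≈ 199.83*I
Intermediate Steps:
F(p, D) = (D + 2*p)/(73 + D) (F(p, D) = (p + (D + p))/(73 + D) = (D + 2*p)/(73 + D))
√(F(96, 33) - 39935) = √((33 + 2*96)/(73 + 33) - 39935) = √((33 + 192)/106 - 39935) = √((1/106)*225 - 39935) = √(225/106 - 39935) = √(-4232885/106) = I*√448685810/106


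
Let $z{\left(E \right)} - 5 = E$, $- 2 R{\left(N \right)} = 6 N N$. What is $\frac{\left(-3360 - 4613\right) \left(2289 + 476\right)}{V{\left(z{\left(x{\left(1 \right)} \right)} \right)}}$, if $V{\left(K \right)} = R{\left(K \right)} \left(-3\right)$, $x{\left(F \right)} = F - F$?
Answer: $- \frac{4409069}{45} \approx -97979.0$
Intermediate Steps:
$R{\left(N \right)} = - 3 N^{2}$ ($R{\left(N \right)} = - \frac{6 N N}{2} = - \frac{6 N^{2}}{2} = - 3 N^{2}$)
$x{\left(F \right)} = 0$
$z{\left(E \right)} = 5 + E$
$V{\left(K \right)} = 9 K^{2}$ ($V{\left(K \right)} = - 3 K^{2} \left(-3\right) = 9 K^{2}$)
$\frac{\left(-3360 - 4613\right) \left(2289 + 476\right)}{V{\left(z{\left(x{\left(1 \right)} \right)} \right)}} = \frac{\left(-3360 - 4613\right) \left(2289 + 476\right)}{9 \left(5 + 0\right)^{2}} = \frac{\left(-7973\right) 2765}{9 \cdot 5^{2}} = - \frac{22045345}{9 \cdot 25} = - \frac{22045345}{225} = \left(-22045345\right) \frac{1}{225} = - \frac{4409069}{45}$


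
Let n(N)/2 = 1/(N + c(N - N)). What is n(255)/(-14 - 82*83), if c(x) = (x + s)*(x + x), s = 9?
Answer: -1/869550 ≈ -1.1500e-6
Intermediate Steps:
c(x) = 2*x*(9 + x) (c(x) = (x + 9)*(x + x) = (9 + x)*(2*x) = 2*x*(9 + x))
n(N) = 2/N (n(N) = 2/(N + 2*(N - N)*(9 + (N - N))) = 2/(N + 2*0*(9 + 0)) = 2/(N + 2*0*9) = 2/(N + 0) = 2/N)
n(255)/(-14 - 82*83) = (2/255)/(-14 - 82*83) = (2*(1/255))/(-14 - 6806) = (2/255)/(-6820) = (2/255)*(-1/6820) = -1/869550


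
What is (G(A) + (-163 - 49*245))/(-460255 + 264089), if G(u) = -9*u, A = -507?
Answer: 7605/196166 ≈ 0.038768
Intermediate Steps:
(G(A) + (-163 - 49*245))/(-460255 + 264089) = (-9*(-507) + (-163 - 49*245))/(-460255 + 264089) = (4563 + (-163 - 12005))/(-196166) = (4563 - 12168)*(-1/196166) = -7605*(-1/196166) = 7605/196166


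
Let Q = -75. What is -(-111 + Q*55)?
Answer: 4236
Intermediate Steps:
-(-111 + Q*55) = -(-111 - 75*55) = -(-111 - 4125) = -1*(-4236) = 4236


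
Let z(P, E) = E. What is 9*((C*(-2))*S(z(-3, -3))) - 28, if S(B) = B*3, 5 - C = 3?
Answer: 296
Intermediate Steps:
C = 2 (C = 5 - 1*3 = 5 - 3 = 2)
S(B) = 3*B
9*((C*(-2))*S(z(-3, -3))) - 28 = 9*((2*(-2))*(3*(-3))) - 28 = 9*(-4*(-9)) - 28 = 9*36 - 28 = 324 - 28 = 296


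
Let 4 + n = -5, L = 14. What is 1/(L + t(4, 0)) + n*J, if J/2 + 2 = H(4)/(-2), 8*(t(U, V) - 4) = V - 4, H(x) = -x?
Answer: 2/35 ≈ 0.057143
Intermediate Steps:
t(U, V) = 7/2 + V/8 (t(U, V) = 4 + (V - 4)/8 = 4 + (-4 + V)/8 = 4 + (-½ + V/8) = 7/2 + V/8)
n = -9 (n = -4 - 5 = -9)
J = 0 (J = -4 + 2*(-1*4/(-2)) = -4 + 2*(-4*(-½)) = -4 + 2*2 = -4 + 4 = 0)
1/(L + t(4, 0)) + n*J = 1/(14 + (7/2 + (⅛)*0)) - 9*0 = 1/(14 + (7/2 + 0)) + 0 = 1/(14 + 7/2) + 0 = 1/(35/2) + 0 = 2/35 + 0 = 2/35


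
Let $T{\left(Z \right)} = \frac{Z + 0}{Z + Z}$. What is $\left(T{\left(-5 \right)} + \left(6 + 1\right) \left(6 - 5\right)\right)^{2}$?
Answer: $\frac{225}{4} \approx 56.25$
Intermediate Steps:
$T{\left(Z \right)} = \frac{1}{2}$ ($T{\left(Z \right)} = \frac{Z}{2 Z} = Z \frac{1}{2 Z} = \frac{1}{2}$)
$\left(T{\left(-5 \right)} + \left(6 + 1\right) \left(6 - 5\right)\right)^{2} = \left(\frac{1}{2} + \left(6 + 1\right) \left(6 - 5\right)\right)^{2} = \left(\frac{1}{2} + 7 \cdot 1\right)^{2} = \left(\frac{1}{2} + 7\right)^{2} = \left(\frac{15}{2}\right)^{2} = \frac{225}{4}$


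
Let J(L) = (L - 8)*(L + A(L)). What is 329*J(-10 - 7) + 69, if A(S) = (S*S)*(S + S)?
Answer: 80958744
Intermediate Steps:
A(S) = 2*S**3 (A(S) = S**2*(2*S) = 2*S**3)
J(L) = (-8 + L)*(L + 2*L**3) (J(L) = (L - 8)*(L + 2*L**3) = (-8 + L)*(L + 2*L**3))
329*J(-10 - 7) + 69 = 329*((-10 - 7)*(-8 + (-10 - 7) - 16*(-10 - 7)**2 + 2*(-10 - 7)**3)) + 69 = 329*(-17*(-8 - 17 - 16*(-17)**2 + 2*(-17)**3)) + 69 = 329*(-17*(-8 - 17 - 16*289 + 2*(-4913))) + 69 = 329*(-17*(-8 - 17 - 4624 - 9826)) + 69 = 329*(-17*(-14475)) + 69 = 329*246075 + 69 = 80958675 + 69 = 80958744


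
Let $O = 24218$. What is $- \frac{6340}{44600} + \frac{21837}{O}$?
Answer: $\frac{10254851}{13501535} \approx 0.75953$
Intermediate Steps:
$- \frac{6340}{44600} + \frac{21837}{O} = - \frac{6340}{44600} + \frac{21837}{24218} = \left(-6340\right) \frac{1}{44600} + 21837 \cdot \frac{1}{24218} = - \frac{317}{2230} + \frac{21837}{24218} = \frac{10254851}{13501535}$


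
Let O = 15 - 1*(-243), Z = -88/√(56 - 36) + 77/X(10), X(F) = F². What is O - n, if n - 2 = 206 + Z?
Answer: 4923/100 + 44*√5/5 ≈ 68.907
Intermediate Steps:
Z = 77/100 - 44*√5/5 (Z = -88/√(56 - 36) + 77/(10²) = -88*√5/10 + 77/100 = -88*√5/10 + 77*(1/100) = -44*√5/5 + 77/100 = 77/100 - 44*√5/5 ≈ -18.907)
O = 258 (O = 15 + 243 = 258)
n = 20877/100 - 44*√5/5 (n = 2 + (206 + (77/100 - 44*√5/5)) = 2 + (20677/100 - 44*√5/5) = 20877/100 - 44*√5/5 ≈ 189.09)
O - n = 258 - (20877/100 - 44*√5/5) = 258 + (-20877/100 + 44*√5/5) = 4923/100 + 44*√5/5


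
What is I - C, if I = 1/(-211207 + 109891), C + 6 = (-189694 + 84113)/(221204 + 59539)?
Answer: 20151034509/3160417532 ≈ 6.3761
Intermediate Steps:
C = -1790039/280743 (C = -6 + (-189694 + 84113)/(221204 + 59539) = -6 - 105581/280743 = -1790039/280743 ≈ -6.3761)
I = -1/101316 (I = 1/(-101316) = -1/101316 ≈ -9.8701e-6)
I - C = -1/101316 - 1*(-1790039/280743) = -1/101316 + 1790039/280743 = 20151034509/3160417532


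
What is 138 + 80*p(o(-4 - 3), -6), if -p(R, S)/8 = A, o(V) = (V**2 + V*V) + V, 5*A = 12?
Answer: -1398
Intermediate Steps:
A = 12/5 (A = (1/5)*12 = 12/5 ≈ 2.4000)
o(V) = V + 2*V**2 (o(V) = (V**2 + V**2) + V = 2*V**2 + V = V + 2*V**2)
p(R, S) = -96/5 (p(R, S) = -8*12/5 = -96/5)
138 + 80*p(o(-4 - 3), -6) = 138 + 80*(-96/5) = 138 - 1536 = -1398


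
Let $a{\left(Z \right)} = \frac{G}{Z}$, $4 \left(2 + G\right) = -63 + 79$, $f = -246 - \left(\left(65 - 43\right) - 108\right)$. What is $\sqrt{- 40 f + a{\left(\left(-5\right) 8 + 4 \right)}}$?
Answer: $\frac{7 \sqrt{4702}}{6} \approx 80.0$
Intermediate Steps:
$f = -160$ ($f = -246 - \left(22 - 108\right) = -246 - -86 = -246 + 86 = -160$)
$G = 2$ ($G = -2 + \frac{-63 + 79}{4} = -2 + \frac{1}{4} \cdot 16 = -2 + 4 = 2$)
$a{\left(Z \right)} = \frac{2}{Z}$
$\sqrt{- 40 f + a{\left(\left(-5\right) 8 + 4 \right)}} = \sqrt{\left(-40\right) \left(-160\right) + \frac{2}{\left(-5\right) 8 + 4}} = \sqrt{6400 + \frac{2}{-40 + 4}} = \sqrt{6400 + \frac{2}{-36}} = \sqrt{6400 + 2 \left(- \frac{1}{36}\right)} = \sqrt{6400 - \frac{1}{18}} = \sqrt{\frac{115199}{18}} = \frac{7 \sqrt{4702}}{6}$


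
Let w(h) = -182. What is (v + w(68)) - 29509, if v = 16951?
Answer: -12740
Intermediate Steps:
(v + w(68)) - 29509 = (16951 - 182) - 29509 = 16769 - 29509 = -12740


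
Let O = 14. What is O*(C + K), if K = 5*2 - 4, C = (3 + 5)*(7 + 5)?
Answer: 1428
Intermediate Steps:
C = 96 (C = 8*12 = 96)
K = 6 (K = 10 - 4 = 6)
O*(C + K) = 14*(96 + 6) = 14*102 = 1428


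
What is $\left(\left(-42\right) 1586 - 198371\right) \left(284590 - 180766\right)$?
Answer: $-27511594992$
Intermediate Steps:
$\left(\left(-42\right) 1586 - 198371\right) \left(284590 - 180766\right) = \left(-66612 - 198371\right) 103824 = \left(-264983\right) 103824 = -27511594992$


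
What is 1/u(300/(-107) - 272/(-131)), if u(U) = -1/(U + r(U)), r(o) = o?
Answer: 20392/14017 ≈ 1.4548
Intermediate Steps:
u(U) = -1/(2*U) (u(U) = -1/(U + U) = -1/(2*U))
1/u(300/(-107) - 272/(-131)) = 1/(-1/(2*(300/(-107) - 272/(-131)))) = 1/(-1/(2*(300*(-1/107) - 272*(-1/131)))) = 1/(-1/(2*(-300/107 + 272/131))) = 1/(-1/(2*(-10196/14017))) = 1/(-½*(-14017/10196)) = 1/(14017/20392) = 20392/14017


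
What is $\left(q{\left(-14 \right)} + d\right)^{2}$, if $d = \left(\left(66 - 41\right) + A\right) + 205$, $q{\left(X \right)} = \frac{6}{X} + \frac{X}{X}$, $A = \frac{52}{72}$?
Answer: $\frac{849314449}{15876} \approx 53497.0$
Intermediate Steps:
$A = \frac{13}{18}$ ($A = 52 \cdot \frac{1}{72} = \frac{13}{18} \approx 0.72222$)
$q{\left(X \right)} = 1 + \frac{6}{X}$ ($q{\left(X \right)} = \frac{6}{X} + 1 = 1 + \frac{6}{X}$)
$d = \frac{4153}{18}$ ($d = \left(\left(66 - 41\right) + \frac{13}{18}\right) + 205 = \left(25 + \frac{13}{18}\right) + 205 = \frac{463}{18} + 205 = \frac{4153}{18} \approx 230.72$)
$\left(q{\left(-14 \right)} + d\right)^{2} = \left(\frac{6 - 14}{-14} + \frac{4153}{18}\right)^{2} = \left(\left(- \frac{1}{14}\right) \left(-8\right) + \frac{4153}{18}\right)^{2} = \left(\frac{4}{7} + \frac{4153}{18}\right)^{2} = \left(\frac{29143}{126}\right)^{2} = \frac{849314449}{15876}$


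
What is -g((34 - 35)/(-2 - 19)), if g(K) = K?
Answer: -1/21 ≈ -0.047619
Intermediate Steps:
-g((34 - 35)/(-2 - 19)) = -(34 - 35)/(-2 - 19) = -(-1)/(-21) = -(-1)*(-1)/21 = -1*1/21 = -1/21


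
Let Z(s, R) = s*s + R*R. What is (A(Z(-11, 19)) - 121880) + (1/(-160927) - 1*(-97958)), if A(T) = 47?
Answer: -3842132126/160927 ≈ -23875.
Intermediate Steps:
Z(s, R) = R**2 + s**2 (Z(s, R) = s**2 + R**2 = R**2 + s**2)
(A(Z(-11, 19)) - 121880) + (1/(-160927) - 1*(-97958)) = (47 - 121880) + (1/(-160927) - 1*(-97958)) = -121833 + (-1/160927 + 97958) = -121833 + 15764087065/160927 = -3842132126/160927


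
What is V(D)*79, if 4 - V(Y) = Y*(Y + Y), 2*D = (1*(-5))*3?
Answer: -17143/2 ≈ -8571.5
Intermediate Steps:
D = -15/2 (D = ((1*(-5))*3)/2 = (-5*3)/2 = (1/2)*(-15) = -15/2 ≈ -7.5000)
V(Y) = 4 - 2*Y**2 (V(Y) = 4 - Y*(Y + Y) = 4 - Y*2*Y = 4 - 2*Y**2)
V(D)*79 = (4 - 2*(-15/2)**2)*79 = (4 - 2*225/4)*79 = (4 - 225/2)*79 = -217/2*79 = -17143/2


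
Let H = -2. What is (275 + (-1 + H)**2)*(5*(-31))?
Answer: -44020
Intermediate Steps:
(275 + (-1 + H)**2)*(5*(-31)) = (275 + (-1 - 2)**2)*(5*(-31)) = (275 + (-3)**2)*(-155) = (275 + 9)*(-155) = 284*(-155) = -44020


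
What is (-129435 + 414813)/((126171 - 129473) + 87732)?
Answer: 142689/42215 ≈ 3.3801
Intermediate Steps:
(-129435 + 414813)/((126171 - 129473) + 87732) = 285378/(-3302 + 87732) = 285378/84430 = 285378*(1/84430) = 142689/42215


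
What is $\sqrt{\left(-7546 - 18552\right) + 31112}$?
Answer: $\sqrt{5014} \approx 70.81$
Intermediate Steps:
$\sqrt{\left(-7546 - 18552\right) + 31112} = \sqrt{-26098 + 31112} = \sqrt{5014}$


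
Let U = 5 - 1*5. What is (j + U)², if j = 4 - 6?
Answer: 4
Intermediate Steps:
j = -2
U = 0 (U = 5 - 5 = 0)
(j + U)² = (-2 + 0)² = (-2)² = 4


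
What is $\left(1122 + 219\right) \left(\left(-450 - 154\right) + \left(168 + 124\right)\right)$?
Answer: $-418392$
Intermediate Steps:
$\left(1122 + 219\right) \left(\left(-450 - 154\right) + \left(168 + 124\right)\right) = 1341 \left(-604 + 292\right) = 1341 \left(-312\right) = -418392$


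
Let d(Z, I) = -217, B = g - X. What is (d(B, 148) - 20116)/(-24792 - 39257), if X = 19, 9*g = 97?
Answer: 20333/64049 ≈ 0.31746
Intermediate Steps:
g = 97/9 (g = (⅑)*97 = 97/9 ≈ 10.778)
B = -74/9 (B = 97/9 - 1*19 = 97/9 - 19 = -74/9 ≈ -8.2222)
(d(B, 148) - 20116)/(-24792 - 39257) = (-217 - 20116)/(-24792 - 39257) = -20333/(-64049) = -20333*(-1/64049) = 20333/64049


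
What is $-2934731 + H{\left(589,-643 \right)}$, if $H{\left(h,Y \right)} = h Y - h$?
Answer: $-3314047$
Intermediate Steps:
$H{\left(h,Y \right)} = - h + Y h$ ($H{\left(h,Y \right)} = Y h - h = - h + Y h$)
$-2934731 + H{\left(589,-643 \right)} = -2934731 + 589 \left(-1 - 643\right) = -2934731 + 589 \left(-644\right) = -2934731 - 379316 = -3314047$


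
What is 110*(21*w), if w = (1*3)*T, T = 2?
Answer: 13860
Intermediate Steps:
w = 6 (w = (1*3)*2 = 3*2 = 6)
110*(21*w) = 110*(21*6) = 110*126 = 13860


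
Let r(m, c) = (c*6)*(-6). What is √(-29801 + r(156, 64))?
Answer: I*√32105 ≈ 179.18*I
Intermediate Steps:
r(m, c) = -36*c (r(m, c) = (6*c)*(-6) = -36*c)
√(-29801 + r(156, 64)) = √(-29801 - 36*64) = √(-29801 - 2304) = √(-32105) = I*√32105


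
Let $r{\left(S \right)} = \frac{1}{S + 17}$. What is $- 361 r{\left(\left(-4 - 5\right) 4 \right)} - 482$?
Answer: $-463$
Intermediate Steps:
$r{\left(S \right)} = \frac{1}{17 + S}$
$- 361 r{\left(\left(-4 - 5\right) 4 \right)} - 482 = - \frac{361}{17 + \left(-4 - 5\right) 4} - 482 = - \frac{361}{17 - 36} - 482 = - \frac{361}{-19} - 482 = \left(-361\right) \left(- \frac{1}{19}\right) - 482 = 19 - 482 = -463$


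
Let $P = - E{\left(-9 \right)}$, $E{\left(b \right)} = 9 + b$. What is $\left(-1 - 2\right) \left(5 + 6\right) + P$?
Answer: $-33$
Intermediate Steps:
$P = 0$ ($P = - (9 - 9) = \left(-1\right) 0 = 0$)
$\left(-1 - 2\right) \left(5 + 6\right) + P = \left(-1 - 2\right) \left(5 + 6\right) + 0 = \left(-1 - 2\right) 11 + 0 = \left(-3\right) 11 + 0 = -33 + 0 = -33$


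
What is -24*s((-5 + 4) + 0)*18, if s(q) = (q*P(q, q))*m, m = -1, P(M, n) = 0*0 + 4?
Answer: -1728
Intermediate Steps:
P(M, n) = 4 (P(M, n) = 0 + 4 = 4)
s(q) = -4*q (s(q) = (q*4)*(-1) = (4*q)*(-1) = -4*q)
-24*s((-5 + 4) + 0)*18 = -(-96)*((-5 + 4) + 0)*18 = -(-96)*(-1 + 0)*18 = -(-96)*(-1)*18 = -24*4*18 = -96*18 = -1728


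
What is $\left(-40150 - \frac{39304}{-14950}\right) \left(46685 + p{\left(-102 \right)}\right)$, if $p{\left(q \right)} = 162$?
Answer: $- \frac{14058859561506}{7475} \approx -1.8808 \cdot 10^{9}$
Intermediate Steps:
$\left(-40150 - \frac{39304}{-14950}\right) \left(46685 + p{\left(-102 \right)}\right) = \left(-40150 - \frac{39304}{-14950}\right) \left(46685 + 162\right) = \left(-40150 - - \frac{19652}{7475}\right) 46847 = \left(-40150 + \frac{19652}{7475}\right) 46847 = \left(- \frac{300101598}{7475}\right) 46847 = - \frac{14058859561506}{7475}$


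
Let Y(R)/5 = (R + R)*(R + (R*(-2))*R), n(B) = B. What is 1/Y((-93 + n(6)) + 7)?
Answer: 1/10304000 ≈ 9.7050e-8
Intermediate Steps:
Y(R) = 10*R*(R - 2*R²) (Y(R) = 5*((R + R)*(R + (R*(-2))*R)) = 5*((2*R)*(R + (-2*R)*R)) = 5*((2*R)*(R - 2*R²)) = 5*(2*R*(R - 2*R²)) = 10*R*(R - 2*R²))
1/Y((-93 + n(6)) + 7) = 1/(((-93 + 6) + 7)²*(10 - 20*((-93 + 6) + 7))) = 1/((-87 + 7)²*(10 - 20*(-87 + 7))) = 1/((-80)²*(10 - 20*(-80))) = 1/(6400*(10 + 1600)) = 1/(6400*1610) = 1/10304000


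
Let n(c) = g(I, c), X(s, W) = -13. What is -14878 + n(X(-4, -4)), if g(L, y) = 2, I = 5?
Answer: -14876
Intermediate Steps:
n(c) = 2
-14878 + n(X(-4, -4)) = -14878 + 2 = -14876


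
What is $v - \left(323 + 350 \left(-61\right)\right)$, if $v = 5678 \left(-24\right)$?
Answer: $-115245$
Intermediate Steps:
$v = -136272$
$v - \left(323 + 350 \left(-61\right)\right) = -136272 - \left(323 + 350 \left(-61\right)\right) = -136272 - \left(323 - 21350\right) = -136272 - -21027 = -136272 + 21027 = -115245$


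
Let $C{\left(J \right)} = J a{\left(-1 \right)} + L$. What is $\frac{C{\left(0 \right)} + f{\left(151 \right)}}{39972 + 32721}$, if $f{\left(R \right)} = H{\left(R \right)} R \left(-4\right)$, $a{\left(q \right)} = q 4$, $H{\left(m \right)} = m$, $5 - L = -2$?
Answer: $- \frac{10133}{8077} \approx -1.2545$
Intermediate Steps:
$L = 7$ ($L = 5 - -2 = 5 + 2 = 7$)
$a{\left(q \right)} = 4 q$
$C{\left(J \right)} = 7 - 4 J$ ($C{\left(J \right)} = J 4 \left(-1\right) + 7 = J \left(-4\right) + 7 = - 4 J + 7 = 7 - 4 J$)
$f{\left(R \right)} = - 4 R^{2}$ ($f{\left(R \right)} = R R \left(-4\right) = R^{2} \left(-4\right) = - 4 R^{2}$)
$\frac{C{\left(0 \right)} + f{\left(151 \right)}}{39972 + 32721} = \frac{\left(7 - 0\right) - 4 \cdot 151^{2}}{39972 + 32721} = \frac{\left(7 + 0\right) - 91204}{72693} = \left(7 - 91204\right) \frac{1}{72693} = \left(-91197\right) \frac{1}{72693} = - \frac{10133}{8077}$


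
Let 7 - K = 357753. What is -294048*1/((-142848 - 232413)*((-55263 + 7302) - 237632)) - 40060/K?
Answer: 715533618551762/6390053970396943 ≈ 0.11198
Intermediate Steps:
K = -357746 (K = 7 - 1*357753 = 7 - 357753 = -357746)
-294048*1/((-142848 - 232413)*((-55263 + 7302) - 237632)) - 40060/K = -294048*1/((-142848 - 232413)*((-55263 + 7302) - 237632)) - 40060/(-357746) = -294048*(-1/(375261*(-47961 - 237632))) - 40060*(-1/357746) = -294048/((-375261*(-285593))) + 20030/178873 = -294048/107171914773 + 20030/178873 = -294048*1/107171914773 + 20030/178873 = -98016/35723971591 + 20030/178873 = 715533618551762/6390053970396943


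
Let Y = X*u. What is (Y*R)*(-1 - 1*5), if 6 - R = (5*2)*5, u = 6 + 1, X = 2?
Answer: 3696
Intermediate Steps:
u = 7
R = -44 (R = 6 - 5*2*5 = 6 - 10*5 = 6 - 1*50 = 6 - 50 = -44)
Y = 14 (Y = 2*7 = 14)
(Y*R)*(-1 - 1*5) = (14*(-44))*(-1 - 1*5) = -616*(-1 - 5) = -616*(-6) = 3696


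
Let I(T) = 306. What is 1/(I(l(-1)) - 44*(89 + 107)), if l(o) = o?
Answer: -1/8318 ≈ -0.00012022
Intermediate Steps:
1/(I(l(-1)) - 44*(89 + 107)) = 1/(306 - 44*(89 + 107)) = 1/(306 - 44*196) = 1/(306 - 8624) = 1/(-8318) = -1/8318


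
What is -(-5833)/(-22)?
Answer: -5833/22 ≈ -265.14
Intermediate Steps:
-(-5833)/(-22) = -(-5833)*(-1)/22 = -307*19/22 = -5833/22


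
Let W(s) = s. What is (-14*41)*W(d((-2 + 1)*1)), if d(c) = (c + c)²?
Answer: -2296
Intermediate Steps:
d(c) = 4*c² (d(c) = (2*c)² = 4*c²)
(-14*41)*W(d((-2 + 1)*1)) = (-14*41)*(4*((-2 + 1)*1)²) = -2296*(-1*1)² = -2296*(-1)² = -2296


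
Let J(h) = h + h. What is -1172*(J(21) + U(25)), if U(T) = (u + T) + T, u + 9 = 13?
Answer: -112512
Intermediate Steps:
u = 4 (u = -9 + 13 = 4)
J(h) = 2*h
U(T) = 4 + 2*T (U(T) = (4 + T) + T = 4 + 2*T)
-1172*(J(21) + U(25)) = -1172*(2*21 + (4 + 2*25)) = -1172*(42 + (4 + 50)) = -1172*(42 + 54) = -1172*96 = -112512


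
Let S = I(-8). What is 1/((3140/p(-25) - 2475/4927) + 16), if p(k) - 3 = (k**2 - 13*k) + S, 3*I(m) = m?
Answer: 14046877/264106147 ≈ 0.053186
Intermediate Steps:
I(m) = m/3
S = -8/3 (S = (1/3)*(-8) = -8/3 ≈ -2.6667)
p(k) = 1/3 + k**2 - 13*k (p(k) = 3 + ((k**2 - 13*k) - 8/3) = 3 + (-8/3 + k**2 - 13*k) = 1/3 + k**2 - 13*k)
1/((3140/p(-25) - 2475/4927) + 16) = 1/((3140/(1/3 + (-25)**2 - 13*(-25)) - 2475/4927) + 16) = 1/((3140/(1/3 + 625 + 325) - 2475*1/4927) + 16) = 1/((3140/(2851/3) - 2475/4927) + 16) = 1/((3140*(3/2851) - 2475/4927) + 16) = 1/((9420/2851 - 2475/4927) + 16) = 1/(39356115/14046877 + 16) = 1/(264106147/14046877) = 14046877/264106147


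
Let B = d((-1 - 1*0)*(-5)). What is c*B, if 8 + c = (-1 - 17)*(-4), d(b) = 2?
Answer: 128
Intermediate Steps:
c = 64 (c = -8 + (-1 - 17)*(-4) = -8 - 18*(-4) = -8 + 72 = 64)
B = 2
c*B = 64*2 = 128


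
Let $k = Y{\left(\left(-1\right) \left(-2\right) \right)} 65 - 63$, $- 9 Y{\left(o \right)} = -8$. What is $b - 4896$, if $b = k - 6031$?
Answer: $- \frac{98390}{9} \approx -10932.0$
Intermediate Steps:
$Y{\left(o \right)} = \frac{8}{9}$ ($Y{\left(o \right)} = \left(- \frac{1}{9}\right) \left(-8\right) = \frac{8}{9}$)
$k = - \frac{47}{9}$ ($k = \frac{8}{9} \cdot 65 - 63 = \frac{520}{9} - 63 = - \frac{47}{9} \approx -5.2222$)
$b = - \frac{54326}{9}$ ($b = - \frac{47}{9} - 6031 = - \frac{54326}{9} \approx -6036.2$)
$b - 4896 = - \frac{54326}{9} - 4896 = - \frac{98390}{9}$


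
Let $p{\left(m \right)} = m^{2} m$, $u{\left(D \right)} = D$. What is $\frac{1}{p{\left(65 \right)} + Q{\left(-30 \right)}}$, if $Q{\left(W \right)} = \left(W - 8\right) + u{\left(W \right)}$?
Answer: $\frac{1}{274557} \approx 3.6422 \cdot 10^{-6}$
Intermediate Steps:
$Q{\left(W \right)} = -8 + 2 W$ ($Q{\left(W \right)} = \left(W - 8\right) + W = \left(-8 + W\right) + W = -8 + 2 W$)
$p{\left(m \right)} = m^{3}$
$\frac{1}{p{\left(65 \right)} + Q{\left(-30 \right)}} = \frac{1}{65^{3} + \left(-8 + 2 \left(-30\right)\right)} = \frac{1}{274625 - 68} = \frac{1}{274557}$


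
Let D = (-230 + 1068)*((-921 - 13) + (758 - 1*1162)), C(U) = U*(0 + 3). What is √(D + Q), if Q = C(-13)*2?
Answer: I*√1121322 ≈ 1058.9*I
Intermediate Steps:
C(U) = 3*U (C(U) = U*3 = 3*U)
Q = -78 (Q = (3*(-13))*2 = -39*2 = -78)
D = -1121244 (D = 838*(-934 + (758 - 1162)) = 838*(-934 - 404) = 838*(-1338) = -1121244)
√(D + Q) = √(-1121244 - 78) = √(-1121322) = I*√1121322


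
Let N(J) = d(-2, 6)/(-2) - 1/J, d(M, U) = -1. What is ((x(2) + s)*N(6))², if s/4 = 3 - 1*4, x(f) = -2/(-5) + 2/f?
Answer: 169/225 ≈ 0.75111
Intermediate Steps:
N(J) = ½ - 1/J (N(J) = -1/(-2) - 1/J = -1*(-½) - 1/J = ½ - 1/J)
x(f) = ⅖ + 2/f (x(f) = -2*(-⅕) + 2/f = ⅖ + 2/f)
s = -4 (s = 4*(3 - 1*4) = 4*(3 - 4) = 4*(-1) = -4)
((x(2) + s)*N(6))² = (((⅖ + 2/2) - 4)*((½)*(-2 + 6)/6))² = (((⅖ + 2*(½)) - 4)*((½)*(⅙)*4))² = (((⅖ + 1) - 4)*(⅓))² = ((7/5 - 4)*(⅓))² = (-13/5*⅓)² = (-13/15)² = 169/225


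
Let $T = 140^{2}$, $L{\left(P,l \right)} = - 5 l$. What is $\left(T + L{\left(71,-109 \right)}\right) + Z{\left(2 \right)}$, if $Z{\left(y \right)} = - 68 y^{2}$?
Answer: $19873$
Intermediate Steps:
$T = 19600$
$\left(T + L{\left(71,-109 \right)}\right) + Z{\left(2 \right)} = \left(19600 - -545\right) - 68 \cdot 2^{2} = \left(19600 + 545\right) - 272 = 20145 - 272 = 19873$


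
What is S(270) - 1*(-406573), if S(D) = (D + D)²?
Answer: 698173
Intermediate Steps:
S(D) = 4*D² (S(D) = (2*D)² = 4*D²)
S(270) - 1*(-406573) = 4*270² - 1*(-406573) = 4*72900 + 406573 = 291600 + 406573 = 698173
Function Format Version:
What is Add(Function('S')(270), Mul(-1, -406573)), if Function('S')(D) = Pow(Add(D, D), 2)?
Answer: 698173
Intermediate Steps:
Function('S')(D) = Mul(4, Pow(D, 2)) (Function('S')(D) = Pow(Mul(2, D), 2) = Mul(4, Pow(D, 2)))
Add(Function('S')(270), Mul(-1, -406573)) = Add(Mul(4, Pow(270, 2)), Mul(-1, -406573)) = Add(Mul(4, 72900), 406573) = Add(291600, 406573) = 698173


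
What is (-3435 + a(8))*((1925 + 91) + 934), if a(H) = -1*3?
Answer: -10142100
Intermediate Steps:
a(H) = -3
(-3435 + a(8))*((1925 + 91) + 934) = (-3435 - 3)*((1925 + 91) + 934) = -3438*(2016 + 934) = -3438*2950 = -10142100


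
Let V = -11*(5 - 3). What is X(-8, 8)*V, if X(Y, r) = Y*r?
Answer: 1408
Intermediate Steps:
V = -22 (V = -11*2 = -22)
X(-8, 8)*V = -8*8*(-22) = -64*(-22) = 1408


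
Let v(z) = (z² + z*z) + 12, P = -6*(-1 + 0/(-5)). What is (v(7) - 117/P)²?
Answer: 32761/4 ≈ 8190.3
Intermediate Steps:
P = 6 (P = -6*(-1 + 0*(-⅕)) = -6*(-1 + 0) = -6*(-1) = 6)
v(z) = 12 + 2*z² (v(z) = (z² + z²) + 12 = 2*z² + 12 = 12 + 2*z²)
(v(7) - 117/P)² = ((12 + 2*7²) - 117/6)² = ((12 + 2*49) - 117*⅙)² = ((12 + 98) - 39/2)² = (110 - 39/2)² = (181/2)² = 32761/4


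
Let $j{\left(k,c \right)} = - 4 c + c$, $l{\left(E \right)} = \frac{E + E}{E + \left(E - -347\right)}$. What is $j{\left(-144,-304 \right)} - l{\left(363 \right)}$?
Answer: $\frac{977850}{1073} \approx 911.32$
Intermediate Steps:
$l{\left(E \right)} = \frac{2 E}{347 + 2 E}$ ($l{\left(E \right)} = \frac{2 E}{E + \left(E + 347\right)} = \frac{2 E}{E + \left(347 + E\right)} = \frac{2 E}{347 + 2 E}$)
$j{\left(k,c \right)} = - 3 c$
$j{\left(-144,-304 \right)} - l{\left(363 \right)} = \left(-3\right) \left(-304\right) - 2 \cdot 363 \frac{1}{347 + 2 \cdot 363} = 912 - 2 \cdot 363 \frac{1}{347 + 726} = 912 - 2 \cdot 363 \cdot \frac{1}{1073} = 912 - \frac{726}{1073} = \frac{977850}{1073}$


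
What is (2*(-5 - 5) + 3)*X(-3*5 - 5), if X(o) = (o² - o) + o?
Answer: -6800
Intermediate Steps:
X(o) = o²
(2*(-5 - 5) + 3)*X(-3*5 - 5) = (2*(-5 - 5) + 3)*(-3*5 - 5)² = (2*(-10) + 3)*(-15 - 5)² = (-20 + 3)*(-20)² = -17*400 = -6800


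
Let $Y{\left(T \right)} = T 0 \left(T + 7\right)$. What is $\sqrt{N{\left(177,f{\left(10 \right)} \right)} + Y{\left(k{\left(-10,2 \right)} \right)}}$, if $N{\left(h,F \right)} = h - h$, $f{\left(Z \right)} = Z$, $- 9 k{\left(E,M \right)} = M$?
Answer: $0$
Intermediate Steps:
$k{\left(E,M \right)} = - \frac{M}{9}$
$N{\left(h,F \right)} = 0$
$Y{\left(T \right)} = 0$ ($Y{\left(T \right)} = 0 \left(7 + T\right) = 0$)
$\sqrt{N{\left(177,f{\left(10 \right)} \right)} + Y{\left(k{\left(-10,2 \right)} \right)}} = \sqrt{0 + 0} = \sqrt{0} = 0$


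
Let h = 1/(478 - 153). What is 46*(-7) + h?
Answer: -104649/325 ≈ -322.00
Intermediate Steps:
h = 1/325 ≈ 0.0030769
46*(-7) + h = 46*(-7) + 1/325 = -322 + 1/325 = -104649/325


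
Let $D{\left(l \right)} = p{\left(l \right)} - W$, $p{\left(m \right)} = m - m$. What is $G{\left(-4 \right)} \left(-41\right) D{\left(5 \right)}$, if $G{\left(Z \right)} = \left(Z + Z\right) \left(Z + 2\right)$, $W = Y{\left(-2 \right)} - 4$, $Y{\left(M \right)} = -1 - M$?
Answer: $-1968$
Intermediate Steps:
$p{\left(m \right)} = 0$
$W = -3$ ($W = \left(-1 - -2\right) - 4 = \left(-1 + 2\right) - 4 = 1 - 4 = -3$)
$G{\left(Z \right)} = 2 Z \left(2 + Z\right)$
$D{\left(l \right)} = 3$ ($D{\left(l \right)} = 0 - -3 = 0 + 3 = 3$)
$G{\left(-4 \right)} \left(-41\right) D{\left(5 \right)} = 2 \left(-4\right) \left(2 - 4\right) \left(-41\right) 3 = 2 \left(-4\right) \left(-2\right) \left(-41\right) 3 = 16 \left(-41\right) 3 = \left(-656\right) 3 = -1968$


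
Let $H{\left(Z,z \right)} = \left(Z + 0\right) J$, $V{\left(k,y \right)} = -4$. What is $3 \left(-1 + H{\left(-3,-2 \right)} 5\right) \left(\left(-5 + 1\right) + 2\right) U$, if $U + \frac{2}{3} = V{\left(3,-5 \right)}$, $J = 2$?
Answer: $-868$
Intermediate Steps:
$U = - \frac{14}{3}$ ($U = - \frac{2}{3} - 4 = - \frac{14}{3} \approx -4.6667$)
$H{\left(Z,z \right)} = 2 Z$ ($H{\left(Z,z \right)} = \left(Z + 0\right) 2 = Z 2 = 2 Z$)
$3 \left(-1 + H{\left(-3,-2 \right)} 5\right) \left(\left(-5 + 1\right) + 2\right) U = 3 \left(-1 + 2 \left(-3\right) 5\right) \left(\left(-5 + 1\right) + 2\right) \left(- \frac{14}{3}\right) = 3 \left(-1 - 30\right) \left(-4 + 2\right) \left(- \frac{14}{3}\right) = 3 \left(-1 - 30\right) \left(-2\right) \left(- \frac{14}{3}\right) = 3 \left(-31\right) \left(-2\right) \left(- \frac{14}{3}\right) = 3 \cdot 62 \left(- \frac{14}{3}\right) = 3 \left(- \frac{868}{3}\right) = -868$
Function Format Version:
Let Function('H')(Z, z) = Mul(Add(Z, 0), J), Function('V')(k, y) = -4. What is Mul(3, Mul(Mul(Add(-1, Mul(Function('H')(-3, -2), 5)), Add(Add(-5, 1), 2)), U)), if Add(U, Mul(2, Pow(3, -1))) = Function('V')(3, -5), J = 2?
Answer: -868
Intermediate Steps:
U = Rational(-14, 3) (U = Add(Rational(-2, 3), -4) = Rational(-14, 3) ≈ -4.6667)
Function('H')(Z, z) = Mul(2, Z) (Function('H')(Z, z) = Mul(Add(Z, 0), 2) = Mul(Z, 2) = Mul(2, Z))
Mul(3, Mul(Mul(Add(-1, Mul(Function('H')(-3, -2), 5)), Add(Add(-5, 1), 2)), U)) = Mul(3, Mul(Mul(Add(-1, Mul(Mul(2, -3), 5)), Add(Add(-5, 1), 2)), Rational(-14, 3))) = Mul(3, Mul(Mul(Add(-1, Mul(-6, 5)), Add(-4, 2)), Rational(-14, 3))) = Mul(3, Mul(Mul(Add(-1, -30), -2), Rational(-14, 3))) = Mul(3, Mul(Mul(-31, -2), Rational(-14, 3))) = Mul(3, Mul(62, Rational(-14, 3))) = Mul(3, Rational(-868, 3)) = -868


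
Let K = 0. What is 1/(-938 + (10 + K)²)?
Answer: -1/838 ≈ -0.0011933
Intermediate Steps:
1/(-938 + (10 + K)²) = 1/(-938 + (10 + 0)²) = 1/(-938 + 10²) = 1/(-938 + 100) = 1/(-838) = -1/838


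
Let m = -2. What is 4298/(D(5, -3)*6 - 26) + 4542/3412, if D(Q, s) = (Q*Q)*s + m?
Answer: -1556035/208132 ≈ -7.4762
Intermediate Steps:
D(Q, s) = -2 + s*Q**2 (D(Q, s) = (Q*Q)*s - 2 = Q**2*s - 2 = s*Q**2 - 2 = -2 + s*Q**2)
4298/(D(5, -3)*6 - 26) + 4542/3412 = 4298/((-2 - 3*5**2)*6 - 26) + 4542/3412 = 4298/((-2 - 3*25)*6 - 26) + 4542*(1/3412) = 4298/((-2 - 75)*6 - 26) + 2271/1706 = 4298/(-77*6 - 26) + 2271/1706 = 4298/(-462 - 26) + 2271/1706 = 4298/(-488) + 2271/1706 = 4298*(-1/488) + 2271/1706 = -2149/244 + 2271/1706 = -1556035/208132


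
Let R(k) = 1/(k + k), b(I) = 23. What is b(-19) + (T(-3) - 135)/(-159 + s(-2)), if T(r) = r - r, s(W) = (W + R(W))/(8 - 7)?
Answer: 1025/43 ≈ 23.837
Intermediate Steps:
R(k) = 1/(2*k)
s(W) = W + 1/(2*W) (s(W) = (W + 1/(2*W))/(8 - 7) = (W + 1/(2*W))/1 = (W + 1/(2*W))*1 = W + 1/(2*W))
T(r) = 0
b(-19) + (T(-3) - 135)/(-159 + s(-2)) = 23 + (0 - 135)/(-159 + (-2 + (½)/(-2))) = 23 - 135/(-159 + (-2 + (½)*(-½))) = 23 - 135/(-159 + (-2 - ¼)) = 23 - 135/(-159 - 9/4) = 23 - 135/(-645/4) = 23 - 135*(-4/645) = 23 + 36/43 = 1025/43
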